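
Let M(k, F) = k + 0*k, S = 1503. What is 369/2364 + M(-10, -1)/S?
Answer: 176989/1184364 ≈ 0.14944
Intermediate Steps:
M(k, F) = k (M(k, F) = k + 0 = k)
369/2364 + M(-10, -1)/S = 369/2364 - 10/1503 = 369*(1/2364) - 10*1/1503 = 123/788 - 10/1503 = 176989/1184364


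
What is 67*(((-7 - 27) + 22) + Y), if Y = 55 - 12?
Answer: 2077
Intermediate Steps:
Y = 43
67*(((-7 - 27) + 22) + Y) = 67*(((-7 - 27) + 22) + 43) = 67*((-34 + 22) + 43) = 67*(-12 + 43) = 67*31 = 2077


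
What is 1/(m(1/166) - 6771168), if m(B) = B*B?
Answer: -27556/186586305407 ≈ -1.4769e-7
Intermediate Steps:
m(B) = B**2
1/(m(1/166) - 6771168) = 1/((1/166)**2 - 6771168) = 1/(1/27556 - 6771168) = 1/(-186586305407/27556) = -27556/186586305407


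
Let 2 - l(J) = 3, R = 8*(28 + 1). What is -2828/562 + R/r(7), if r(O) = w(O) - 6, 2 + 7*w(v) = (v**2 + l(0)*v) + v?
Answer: 449274/1405 ≈ 319.77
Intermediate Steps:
R = 232 (R = 8*29 = 232)
l(J) = -1 (l(J) = 2 - 1*3 = 2 - 3 = -1)
w(v) = -2/7 + v**2/7 (w(v) = -2/7 + ((v**2 - v) + v)/7 = -2/7 + v**2/7)
r(O) = -44/7 + O**2/7 (r(O) = (-2/7 + O**2/7) - 6 = -44/7 + O**2/7)
-2828/562 + R/r(7) = -2828/562 + 232/(-44/7 + (1/7)*7**2) = -2828*1/562 + 232/(-44/7 + (1/7)*49) = -1414/281 + 232/(-44/7 + 7) = -1414/281 + 232/(5/7) = -1414/281 + 232*(7/5) = -1414/281 + 1624/5 = 449274/1405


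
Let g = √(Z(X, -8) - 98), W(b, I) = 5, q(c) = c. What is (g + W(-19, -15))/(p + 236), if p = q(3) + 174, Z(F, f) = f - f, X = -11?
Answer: 5/413 + I*√2/59 ≈ 0.012107 + 0.02397*I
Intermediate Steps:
Z(F, f) = 0
p = 177 (p = 3 + 174 = 177)
g = 7*I*√2 (g = √(0 - 98) = √(-98) = 7*I*√2 ≈ 9.8995*I)
(g + W(-19, -15))/(p + 236) = (7*I*√2 + 5)/(177 + 236) = (5 + 7*I*√2)/413 = (5 + 7*I*√2)*(1/413) = 5/413 + I*√2/59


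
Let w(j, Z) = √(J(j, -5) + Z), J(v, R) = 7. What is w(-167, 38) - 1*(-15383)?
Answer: 15383 + 3*√5 ≈ 15390.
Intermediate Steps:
w(j, Z) = √(7 + Z)
w(-167, 38) - 1*(-15383) = √(7 + 38) - 1*(-15383) = √45 + 15383 = 3*√5 + 15383 = 15383 + 3*√5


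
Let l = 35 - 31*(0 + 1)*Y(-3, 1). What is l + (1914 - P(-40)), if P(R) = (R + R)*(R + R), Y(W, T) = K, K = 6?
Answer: -4637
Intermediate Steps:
Y(W, T) = 6
P(R) = 4*R² (P(R) = (2*R)*(2*R) = 4*R²)
l = -151 (l = 35 - 31*(0 + 1)*6 = 35 - 31*6 = 35 - 186 = -151)
l + (1914 - P(-40)) = -151 + (1914 - 4*(-40)²) = -151 + (1914 - 4*1600) = -151 + (1914 - 1*6400) = -151 + (1914 - 6400) = -151 - 4486 = -4637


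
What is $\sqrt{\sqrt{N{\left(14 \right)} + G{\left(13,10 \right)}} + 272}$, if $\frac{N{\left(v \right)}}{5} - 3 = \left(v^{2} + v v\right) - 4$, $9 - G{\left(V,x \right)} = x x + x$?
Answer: $\sqrt{272 + 3 \sqrt{206}} \approx 17.75$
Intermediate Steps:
$G{\left(V,x \right)} = 9 - x - x^{2}$ ($G{\left(V,x \right)} = 9 - \left(x x + x\right) = 9 - \left(x^{2} + x\right) = 9 - \left(x + x^{2}\right) = 9 - x - x^{2}$)
$N{\left(v \right)} = -5 + 10 v^{2}$ ($N{\left(v \right)} = 15 + 5 \left(\left(v^{2} + v v\right) - 4\right) = 15 + 5 \left(\left(v^{2} + v^{2}\right) - 4\right) = 15 + 5 \left(2 v^{2} - 4\right) = 15 + 5 \left(-4 + 2 v^{2}\right) = 15 + \left(-20 + 10 v^{2}\right) = -5 + 10 v^{2}$)
$\sqrt{\sqrt{N{\left(14 \right)} + G{\left(13,10 \right)}} + 272} = \sqrt{\sqrt{\left(-5 + 10 \cdot 14^{2}\right) - 101} + 272} = \sqrt{\sqrt{\left(-5 + 10 \cdot 196\right) - 101} + 272} = \sqrt{\sqrt{\left(-5 + 1960\right) - 101} + 272} = \sqrt{\sqrt{1955 - 101} + 272} = \sqrt{\sqrt{1854} + 272} = \sqrt{3 \sqrt{206} + 272} = \sqrt{272 + 3 \sqrt{206}}$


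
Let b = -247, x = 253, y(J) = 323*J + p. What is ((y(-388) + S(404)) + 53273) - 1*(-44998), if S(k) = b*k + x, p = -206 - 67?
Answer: -126861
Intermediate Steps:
p = -273
y(J) = -273 + 323*J (y(J) = 323*J - 273 = -273 + 323*J)
S(k) = 253 - 247*k (S(k) = -247*k + 253 = 253 - 247*k)
((y(-388) + S(404)) + 53273) - 1*(-44998) = (((-273 + 323*(-388)) + (253 - 247*404)) + 53273) - 1*(-44998) = (((-273 - 125324) + (253 - 99788)) + 53273) + 44998 = ((-125597 - 99535) + 53273) + 44998 = (-225132 + 53273) + 44998 = -171859 + 44998 = -126861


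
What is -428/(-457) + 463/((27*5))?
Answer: 269371/61695 ≈ 4.3662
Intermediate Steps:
-428/(-457) + 463/((27*5)) = -428*(-1/457) + 463/135 = 428/457 + 463*(1/135) = 428/457 + 463/135 = 269371/61695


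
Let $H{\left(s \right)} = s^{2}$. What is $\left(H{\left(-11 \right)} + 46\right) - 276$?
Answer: $-109$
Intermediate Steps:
$\left(H{\left(-11 \right)} + 46\right) - 276 = \left(\left(-11\right)^{2} + 46\right) - 276 = \left(121 + 46\right) - 276 = 167 - 276 = -109$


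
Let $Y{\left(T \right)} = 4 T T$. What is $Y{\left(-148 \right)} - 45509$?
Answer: $42107$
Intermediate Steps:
$Y{\left(T \right)} = 4 T^{2}$
$Y{\left(-148 \right)} - 45509 = 4 \left(-148\right)^{2} - 45509 = 4 \cdot 21904 - 45509 = 87616 - 45509 = 42107$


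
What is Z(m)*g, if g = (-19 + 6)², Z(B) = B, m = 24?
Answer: 4056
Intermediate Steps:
g = 169 (g = (-13)² = 169)
Z(m)*g = 24*169 = 4056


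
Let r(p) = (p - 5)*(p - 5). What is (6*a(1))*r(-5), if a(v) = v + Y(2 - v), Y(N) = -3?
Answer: -1200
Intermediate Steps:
r(p) = (-5 + p)**2 (r(p) = (-5 + p)*(-5 + p) = (-5 + p)**2)
a(v) = -3 + v (a(v) = v - 3 = -3 + v)
(6*a(1))*r(-5) = (6*(-3 + 1))*(-5 - 5)**2 = (6*(-2))*(-10)**2 = -12*100 = -1200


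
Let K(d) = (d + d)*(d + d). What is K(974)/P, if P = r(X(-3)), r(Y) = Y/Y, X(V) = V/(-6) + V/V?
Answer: 3794704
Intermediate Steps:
X(V) = 1 - V/6 (X(V) = V*(-1/6) + 1 = -V/6 + 1 = 1 - V/6)
r(Y) = 1
P = 1
K(d) = 4*d**2 (K(d) = (2*d)*(2*d) = 4*d**2)
K(974)/P = (4*974**2)/1 = (4*948676)*1 = 3794704*1 = 3794704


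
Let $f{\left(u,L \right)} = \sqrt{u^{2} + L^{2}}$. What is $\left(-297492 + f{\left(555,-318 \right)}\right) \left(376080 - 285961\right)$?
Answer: $-26809681548 + 3514641 \sqrt{269} \approx -2.6752 \cdot 10^{10}$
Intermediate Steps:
$f{\left(u,L \right)} = \sqrt{L^{2} + u^{2}}$
$\left(-297492 + f{\left(555,-318 \right)}\right) \left(376080 - 285961\right) = \left(-297492 + \sqrt{\left(-318\right)^{2} + 555^{2}}\right) \left(376080 - 285961\right) = \left(-297492 + \sqrt{101124 + 308025}\right) 90119 = \left(-297492 + \sqrt{409149}\right) 90119 = \left(-297492 + 39 \sqrt{269}\right) 90119 = -26809681548 + 3514641 \sqrt{269}$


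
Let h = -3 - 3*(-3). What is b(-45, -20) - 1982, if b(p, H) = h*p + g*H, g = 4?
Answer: -2332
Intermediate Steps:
h = 6 (h = -3 + 9 = 6)
b(p, H) = 4*H + 6*p (b(p, H) = 6*p + 4*H = 4*H + 6*p)
b(-45, -20) - 1982 = (4*(-20) + 6*(-45)) - 1982 = (-80 - 270) - 1982 = -350 - 1982 = -2332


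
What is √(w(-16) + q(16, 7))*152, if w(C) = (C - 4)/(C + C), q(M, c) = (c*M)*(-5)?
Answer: 190*I*√358 ≈ 3595.0*I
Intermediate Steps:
q(M, c) = -5*M*c (q(M, c) = (M*c)*(-5) = -5*M*c)
w(C) = (-4 + C)/(2*C) (w(C) = (-4 + C)/((2*C)) = (-4 + C)*(1/(2*C)) = (-4 + C)/(2*C))
√(w(-16) + q(16, 7))*152 = √((½)*(-4 - 16)/(-16) - 5*16*7)*152 = √((½)*(-1/16)*(-20) - 560)*152 = √(5/8 - 560)*152 = √(-4475/8)*152 = (5*I*√358/4)*152 = 190*I*√358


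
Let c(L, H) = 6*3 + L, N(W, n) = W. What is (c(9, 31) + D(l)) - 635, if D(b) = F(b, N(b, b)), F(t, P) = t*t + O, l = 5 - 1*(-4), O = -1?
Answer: -528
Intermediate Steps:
l = 9 (l = 5 + 4 = 9)
F(t, P) = -1 + t² (F(t, P) = t*t - 1 = t² - 1 = -1 + t²)
c(L, H) = 18 + L
D(b) = -1 + b²
(c(9, 31) + D(l)) - 635 = ((18 + 9) + (-1 + 9²)) - 635 = (27 + (-1 + 81)) - 635 = (27 + 80) - 635 = 107 - 635 = -528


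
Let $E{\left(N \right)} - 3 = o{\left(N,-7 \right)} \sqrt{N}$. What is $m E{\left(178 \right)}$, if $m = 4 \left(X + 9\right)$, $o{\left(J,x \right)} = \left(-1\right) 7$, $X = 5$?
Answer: $168 - 392 \sqrt{178} \approx -5061.9$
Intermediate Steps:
$o{\left(J,x \right)} = -7$
$m = 56$ ($m = 4 \left(5 + 9\right) = 4 \cdot 14 = 56$)
$E{\left(N \right)} = 3 - 7 \sqrt{N}$
$m E{\left(178 \right)} = 56 \left(3 - 7 \sqrt{178}\right) = 168 - 392 \sqrt{178}$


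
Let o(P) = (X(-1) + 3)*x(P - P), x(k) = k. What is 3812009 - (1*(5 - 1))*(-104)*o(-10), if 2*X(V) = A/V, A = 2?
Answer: 3812009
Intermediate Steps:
X(V) = 1/V (X(V) = (2/V)/2 = 1/V)
o(P) = 0 (o(P) = (1/(-1) + 3)*(P - P) = (-1 + 3)*0 = 2*0 = 0)
3812009 - (1*(5 - 1))*(-104)*o(-10) = 3812009 - (1*(5 - 1))*(-104)*0 = 3812009 - (1*4)*(-104)*0 = 3812009 - 4*(-104)*0 = 3812009 - (-416)*0 = 3812009 - 1*0 = 3812009 + 0 = 3812009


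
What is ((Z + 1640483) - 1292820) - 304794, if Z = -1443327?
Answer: -1400458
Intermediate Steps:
((Z + 1640483) - 1292820) - 304794 = ((-1443327 + 1640483) - 1292820) - 304794 = (197156 - 1292820) - 304794 = -1095664 - 304794 = -1400458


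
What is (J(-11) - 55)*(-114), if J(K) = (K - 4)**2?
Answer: -19380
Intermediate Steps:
J(K) = (-4 + K)**2
(J(-11) - 55)*(-114) = ((-4 - 11)**2 - 55)*(-114) = ((-15)**2 - 55)*(-114) = (225 - 55)*(-114) = 170*(-114) = -19380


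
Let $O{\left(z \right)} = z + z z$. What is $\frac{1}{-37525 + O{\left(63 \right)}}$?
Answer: $- \frac{1}{33493} \approx -2.9857 \cdot 10^{-5}$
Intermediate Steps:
$O{\left(z \right)} = z + z^{2}$
$\frac{1}{-37525 + O{\left(63 \right)}} = \frac{1}{-37525 + 63 \left(1 + 63\right)} = \frac{1}{-37525 + 63 \cdot 64} = \frac{1}{-37525 + 4032} = \frac{1}{-33493} = - \frac{1}{33493}$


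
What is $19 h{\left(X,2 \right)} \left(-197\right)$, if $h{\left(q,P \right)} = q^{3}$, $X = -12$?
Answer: $6467904$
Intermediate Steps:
$19 h{\left(X,2 \right)} \left(-197\right) = 19 \left(-12\right)^{3} \left(-197\right) = 19 \left(-1728\right) \left(-197\right) = \left(-32832\right) \left(-197\right) = 6467904$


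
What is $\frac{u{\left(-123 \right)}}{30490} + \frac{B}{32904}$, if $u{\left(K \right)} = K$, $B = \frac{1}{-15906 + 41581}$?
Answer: $- \frac{10391162411}{2575826299800} \approx -0.0040341$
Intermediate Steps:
$B = \frac{1}{25675} \approx 3.8948 \cdot 10^{-5}$
$\frac{u{\left(-123 \right)}}{30490} + \frac{B}{32904} = - \frac{123}{30490} + \frac{1}{25675 \cdot 32904} = \left(-123\right) \frac{1}{30490} + \frac{1}{25675} \cdot \frac{1}{32904} = - \frac{123}{30490} + \frac{1}{844810200} = - \frac{10391162411}{2575826299800}$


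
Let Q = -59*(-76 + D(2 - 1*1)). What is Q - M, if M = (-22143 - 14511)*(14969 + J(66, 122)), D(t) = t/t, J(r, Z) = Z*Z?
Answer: 1094236287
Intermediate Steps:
J(r, Z) = Z**2
D(t) = 1
Q = 4425 (Q = -59*(-76 + 1) = -59*(-75) = 4425)
M = -1094231862 (M = (-22143 - 14511)*(14969 + 122**2) = -36654*(14969 + 14884) = -36654*29853 = -1094231862)
Q - M = 4425 - 1*(-1094231862) = 4425 + 1094231862 = 1094236287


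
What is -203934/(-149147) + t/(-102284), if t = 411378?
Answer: -20248304655/7627675874 ≈ -2.6546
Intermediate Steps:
-203934/(-149147) + t/(-102284) = -203934/(-149147) + 411378/(-102284) = -203934*(-1/149147) + 411378*(-1/102284) = 203934/149147 - 205689/51142 = -20248304655/7627675874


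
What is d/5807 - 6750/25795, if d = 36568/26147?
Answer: -18617222258/71210910001 ≈ -0.26144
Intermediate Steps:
d = 36568/26147 (d = 36568*(1/26147) = 36568/26147 ≈ 1.3986)
d/5807 - 6750/25795 = (36568/26147)/5807 - 6750/25795 = (36568/26147)*(1/5807) - 6750*1/25795 = 36568/151835629 - 1350/5159 = -18617222258/71210910001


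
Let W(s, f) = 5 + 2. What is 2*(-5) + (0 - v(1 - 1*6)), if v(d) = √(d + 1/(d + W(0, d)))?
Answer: -10 - 3*I*√2/2 ≈ -10.0 - 2.1213*I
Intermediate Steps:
W(s, f) = 7
v(d) = √(d + 1/(7 + d)) (v(d) = √(d + 1/(d + 7)) = √(d + 1/(7 + d)))
2*(-5) + (0 - v(1 - 1*6)) = 2*(-5) + (0 - √((1 + (1 - 1*6)*(7 + (1 - 1*6)))/(7 + (1 - 1*6)))) = -10 + (0 - √((1 + (1 - 6)*(7 + (1 - 6)))/(7 + (1 - 6)))) = -10 + (0 - √((1 - 5*(7 - 5))/(7 - 5))) = -10 + (0 - √((1 - 5*2)/2)) = -10 + (0 - √((1 - 10)/2)) = -10 + (0 - √((½)*(-9))) = -10 + (0 - √(-9/2)) = -10 + (0 - 3*I*√2/2) = -10 - 3*I*√2/2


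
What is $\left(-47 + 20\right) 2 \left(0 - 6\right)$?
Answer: $324$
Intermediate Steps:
$\left(-47 + 20\right) 2 \left(0 - 6\right) = - 27 \cdot 2 \left(0 - 6\right) = - 27 \cdot 2 \left(-6\right) = \left(-27\right) \left(-12\right) = 324$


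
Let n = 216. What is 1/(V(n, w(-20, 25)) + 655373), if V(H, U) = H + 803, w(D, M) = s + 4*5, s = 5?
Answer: 1/656392 ≈ 1.5235e-6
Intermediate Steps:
w(D, M) = 25 (w(D, M) = 5 + 4*5 = 5 + 20 = 25)
V(H, U) = 803 + H
1/(V(n, w(-20, 25)) + 655373) = 1/((803 + 216) + 655373) = 1/(1019 + 655373) = 1/656392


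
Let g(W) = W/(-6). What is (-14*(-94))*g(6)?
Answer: -1316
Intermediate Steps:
g(W) = -W/6 (g(W) = W*(-1/6) = -W/6)
(-14*(-94))*g(6) = (-14*(-94))*(-1/6*6) = 1316*(-1) = -1316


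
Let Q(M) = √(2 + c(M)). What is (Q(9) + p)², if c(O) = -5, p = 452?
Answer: (452 + I*√3)² ≈ 2.043e+5 + 1566.0*I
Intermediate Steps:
Q(M) = I*√3 (Q(M) = √(2 - 5) = √(-3) = I*√3)
(Q(9) + p)² = (I*√3 + 452)² = (452 + I*√3)²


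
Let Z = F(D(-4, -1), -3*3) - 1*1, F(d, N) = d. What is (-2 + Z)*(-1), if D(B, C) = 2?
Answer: 1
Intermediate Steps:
Z = 1 (Z = 2 - 1*1 = 2 - 1 = 1)
(-2 + Z)*(-1) = (-2 + 1)*(-1) = -1*(-1) = 1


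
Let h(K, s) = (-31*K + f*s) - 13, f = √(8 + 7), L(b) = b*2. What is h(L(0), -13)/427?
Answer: -13/427 - 13*√15/427 ≈ -0.14836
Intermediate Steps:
L(b) = 2*b
f = √15 ≈ 3.8730
h(K, s) = -13 - 31*K + s*√15 (h(K, s) = (-31*K + √15*s) - 13 = (-31*K + s*√15) - 13 = -13 - 31*K + s*√15)
h(L(0), -13)/427 = (-13 - 62*0 - 13*√15)/427 = (-13 - 31*0 - 13*√15)*(1/427) = (-13 + 0 - 13*√15)*(1/427) = (-13 - 13*√15)*(1/427) = -13/427 - 13*√15/427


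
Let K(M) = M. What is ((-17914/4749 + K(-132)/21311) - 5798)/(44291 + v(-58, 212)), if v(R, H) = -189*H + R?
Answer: -587174426444/421522735935 ≈ -1.3930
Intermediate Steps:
v(R, H) = R - 189*H
((-17914/4749 + K(-132)/21311) - 5798)/(44291 + v(-58, 212)) = ((-17914/4749 - 132/21311) - 5798)/(44291 + (-58 - 189*212)) = ((-17914*1/4749 - 132*1/21311) - 5798)/(44291 + (-58 - 40068)) = ((-17914/4749 - 132/21311) - 5798)/(44291 - 40126) = (-382392122/101205939 - 5798)/4165 = -587174426444/101205939*1/4165 = -587174426444/421522735935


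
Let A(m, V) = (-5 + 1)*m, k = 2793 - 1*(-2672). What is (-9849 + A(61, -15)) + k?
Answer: -4628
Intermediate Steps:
k = 5465 (k = 2793 + 2672 = 5465)
A(m, V) = -4*m
(-9849 + A(61, -15)) + k = (-9849 - 4*61) + 5465 = (-9849 - 244) + 5465 = -10093 + 5465 = -4628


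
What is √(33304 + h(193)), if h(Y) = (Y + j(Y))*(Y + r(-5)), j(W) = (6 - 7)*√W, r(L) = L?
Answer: 2*√(17397 - 47*√193) ≈ 258.80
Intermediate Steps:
j(W) = -√W
h(Y) = (-5 + Y)*(Y - √Y) (h(Y) = (Y - √Y)*(Y - 5) = (Y - √Y)*(-5 + Y) = (-5 + Y)*(Y - √Y))
√(33304 + h(193)) = √(33304 + (193² - 193^(3/2) - 5*193 + 5*√193)) = √(33304 + (37249 - 193*√193 - 965 + 5*√193)) = √(33304 + (36284 - 188*√193)) = √(69588 - 188*√193)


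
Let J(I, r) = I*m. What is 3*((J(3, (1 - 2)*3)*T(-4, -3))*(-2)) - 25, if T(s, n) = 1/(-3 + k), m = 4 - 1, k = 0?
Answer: -7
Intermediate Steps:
m = 3
J(I, r) = 3*I (J(I, r) = I*3 = 3*I)
T(s, n) = -⅓ (T(s, n) = 1/(-3 + 0) = 1/(-3) = -⅓)
3*((J(3, (1 - 2)*3)*T(-4, -3))*(-2)) - 25 = 3*(((3*3)*(-⅓))*(-2)) - 25 = 3*((9*(-⅓))*(-2)) - 25 = 3*(-3*(-2)) - 25 = 3*6 - 25 = 18 - 25 = -7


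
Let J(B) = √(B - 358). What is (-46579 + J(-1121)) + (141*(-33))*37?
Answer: -218740 + I*√1479 ≈ -2.1874e+5 + 38.458*I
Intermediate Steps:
J(B) = √(-358 + B)
(-46579 + J(-1121)) + (141*(-33))*37 = (-46579 + √(-358 - 1121)) + (141*(-33))*37 = (-46579 + √(-1479)) - 4653*37 = (-46579 + I*√1479) - 172161 = -218740 + I*√1479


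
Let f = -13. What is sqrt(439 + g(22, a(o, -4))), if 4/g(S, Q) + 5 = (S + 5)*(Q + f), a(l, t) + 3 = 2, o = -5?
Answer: sqrt(64394939)/383 ≈ 20.952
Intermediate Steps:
a(l, t) = -1 (a(l, t) = -3 + 2 = -1)
g(S, Q) = 4/(-5 + (-13 + Q)*(5 + S)) (g(S, Q) = 4/(-5 + (S + 5)*(Q - 13)) = 4/(-5 + (5 + S)*(-13 + Q)) = 4/(-5 + (-13 + Q)*(5 + S)))
sqrt(439 + g(22, a(o, -4))) = sqrt(439 + 4/(-70 - 13*22 + 5*(-1) - 1*22)) = sqrt(439 + 4/(-70 - 286 - 5 - 22)) = sqrt(439 + 4/(-383)) = sqrt(439 + 4*(-1/383)) = sqrt(439 - 4/383) = sqrt(168133/383) = sqrt(64394939)/383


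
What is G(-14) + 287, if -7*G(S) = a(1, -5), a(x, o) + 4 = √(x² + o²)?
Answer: 2013/7 - √26/7 ≈ 286.84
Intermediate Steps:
a(x, o) = -4 + √(o² + x²) (a(x, o) = -4 + √(x² + o²) = -4 + √(o² + x²))
G(S) = 4/7 - √26/7 (G(S) = -(-4 + √((-5)² + 1²))/7 = -(-4 + √(25 + 1))/7 = -(-4 + √26)/7 = 4/7 - √26/7)
G(-14) + 287 = (4/7 - √26/7) + 287 = 2013/7 - √26/7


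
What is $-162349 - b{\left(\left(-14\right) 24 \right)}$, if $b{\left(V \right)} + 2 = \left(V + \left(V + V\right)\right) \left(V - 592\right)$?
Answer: $-1097771$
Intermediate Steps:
$b{\left(V \right)} = -2 + 3 V \left(-592 + V\right)$ ($b{\left(V \right)} = -2 + \left(V + \left(V + V\right)\right) \left(V - 592\right) = -2 + \left(V + 2 V\right) \left(-592 + V\right) = -2 + 3 V \left(-592 + V\right)$)
$-162349 - b{\left(\left(-14\right) 24 \right)} = -162349 - \left(-2 - 1776 \left(\left(-14\right) 24\right) + 3 \left(\left(-14\right) 24\right)^{2}\right) = -162349 - \left(-2 - -596736 + 3 \left(-336\right)^{2}\right) = -162349 - \left(-2 + 596736 + 3 \cdot 112896\right) = -162349 - \left(-2 + 596736 + 338688\right) = -162349 - 935422 = -1097771$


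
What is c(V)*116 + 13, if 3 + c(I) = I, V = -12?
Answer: -1727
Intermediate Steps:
c(I) = -3 + I
c(V)*116 + 13 = (-3 - 12)*116 + 13 = -15*116 + 13 = -1740 + 13 = -1727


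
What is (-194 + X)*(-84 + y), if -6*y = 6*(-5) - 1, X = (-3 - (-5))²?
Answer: 44935/3 ≈ 14978.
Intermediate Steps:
X = 4 (X = (-3 - 1*(-5))² = (-3 + 5)² = 2² = 4)
y = 31/6 (y = -(6*(-5) - 1)/6 = -(-30 - 1)/6 = -⅙*(-31) = 31/6 ≈ 5.1667)
(-194 + X)*(-84 + y) = (-194 + 4)*(-84 + 31/6) = -190*(-473/6) = 44935/3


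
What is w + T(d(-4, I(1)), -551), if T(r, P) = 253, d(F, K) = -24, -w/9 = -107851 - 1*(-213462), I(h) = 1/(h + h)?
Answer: -950246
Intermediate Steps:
I(h) = 1/(2*h)
w = -950499 (w = -9*(-107851 - 1*(-213462)) = -9*(-107851 + 213462) = -9*105611 = -950499)
w + T(d(-4, I(1)), -551) = -950499 + 253 = -950246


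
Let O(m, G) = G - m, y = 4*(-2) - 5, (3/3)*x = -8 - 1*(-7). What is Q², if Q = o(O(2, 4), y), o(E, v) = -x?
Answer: 1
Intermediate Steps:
x = -1 (x = -8 - 1*(-7) = -8 + 7 = -1)
y = -13 (y = -8 - 5 = -13)
o(E, v) = 1 (o(E, v) = -1*(-1) = 1)
Q = 1
Q² = 1² = 1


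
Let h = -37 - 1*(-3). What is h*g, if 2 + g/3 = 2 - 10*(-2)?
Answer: -2040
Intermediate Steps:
h = -34 (h = -37 + 3 = -34)
g = 60 (g = -6 + 3*(2 - 10*(-2)) = -6 + 3*(2 + 20) = -6 + 3*22 = -6 + 66 = 60)
h*g = -34*60 = -2040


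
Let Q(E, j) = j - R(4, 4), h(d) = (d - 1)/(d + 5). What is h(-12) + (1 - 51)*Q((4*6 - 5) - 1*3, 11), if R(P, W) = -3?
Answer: -4887/7 ≈ -698.14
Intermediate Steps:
h(d) = (-1 + d)/(5 + d)
Q(E, j) = 3 + j (Q(E, j) = j - 1*(-3) = j + 3 = 3 + j)
h(-12) + (1 - 51)*Q((4*6 - 5) - 1*3, 11) = (-1 - 12)/(5 - 12) + (1 - 51)*(3 + 11) = -13/(-7) - 50*14 = -⅐*(-13) - 700 = 13/7 - 700 = -4887/7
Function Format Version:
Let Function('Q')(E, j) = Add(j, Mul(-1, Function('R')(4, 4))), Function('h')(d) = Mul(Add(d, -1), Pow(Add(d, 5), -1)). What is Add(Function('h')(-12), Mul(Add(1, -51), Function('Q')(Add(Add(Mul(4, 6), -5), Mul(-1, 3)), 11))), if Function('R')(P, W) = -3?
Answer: Rational(-4887, 7) ≈ -698.14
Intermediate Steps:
Function('h')(d) = Mul(Pow(Add(5, d), -1), Add(-1, d)) (Function('h')(d) = Mul(Add(-1, d), Pow(Add(5, d), -1)) = Mul(Pow(Add(5, d), -1), Add(-1, d)))
Function('Q')(E, j) = Add(3, j) (Function('Q')(E, j) = Add(j, Mul(-1, -3)) = Add(j, 3) = Add(3, j))
Add(Function('h')(-12), Mul(Add(1, -51), Function('Q')(Add(Add(Mul(4, 6), -5), Mul(-1, 3)), 11))) = Add(Mul(Pow(Add(5, -12), -1), Add(-1, -12)), Mul(Add(1, -51), Add(3, 11))) = Add(Mul(Pow(-7, -1), -13), Mul(-50, 14)) = Add(Mul(Rational(-1, 7), -13), -700) = Add(Rational(13, 7), -700) = Rational(-4887, 7)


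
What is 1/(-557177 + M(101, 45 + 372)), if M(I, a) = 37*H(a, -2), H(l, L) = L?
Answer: -1/557251 ≈ -1.7945e-6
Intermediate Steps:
M(I, a) = -74 (M(I, a) = 37*(-2) = -74)
1/(-557177 + M(101, 45 + 372)) = 1/(-557177 - 74) = 1/(-557251) = -1/557251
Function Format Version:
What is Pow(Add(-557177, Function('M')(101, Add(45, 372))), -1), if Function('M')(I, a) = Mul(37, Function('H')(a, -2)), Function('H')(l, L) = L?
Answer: Rational(-1, 557251) ≈ -1.7945e-6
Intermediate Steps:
Function('M')(I, a) = -74 (Function('M')(I, a) = Mul(37, -2) = -74)
Pow(Add(-557177, Function('M')(101, Add(45, 372))), -1) = Pow(Add(-557177, -74), -1) = Pow(-557251, -1) = Rational(-1, 557251)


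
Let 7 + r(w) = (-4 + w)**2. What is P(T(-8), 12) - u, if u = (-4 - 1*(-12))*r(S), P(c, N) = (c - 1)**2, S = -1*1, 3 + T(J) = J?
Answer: 0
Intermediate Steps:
T(J) = -3 + J
S = -1
r(w) = -7 + (-4 + w)**2
P(c, N) = (-1 + c)**2
u = 144 (u = (-4 - 1*(-12))*(-7 + (-4 - 1)**2) = (-4 + 12)*(-7 + (-5)**2) = 8*(-7 + 25) = 8*18 = 144)
P(T(-8), 12) - u = (-1 + (-3 - 8))**2 - 1*144 = (-1 - 11)**2 - 144 = (-12)**2 - 144 = 144 - 144 = 0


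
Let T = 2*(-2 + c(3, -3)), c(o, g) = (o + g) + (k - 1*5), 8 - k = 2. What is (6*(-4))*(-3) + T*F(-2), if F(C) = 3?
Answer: 66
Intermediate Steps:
k = 6 (k = 8 - 1*2 = 8 - 2 = 6)
c(o, g) = 1 + g + o (c(o, g) = (o + g) + (6 - 1*5) = (g + o) + (6 - 5) = (g + o) + 1 = 1 + g + o)
T = -2 (T = 2*(-2 + (1 - 3 + 3)) = 2*(-2 + 1) = 2*(-1) = -2)
(6*(-4))*(-3) + T*F(-2) = (6*(-4))*(-3) - 2*3 = -24*(-3) - 6 = 72 - 6 = 66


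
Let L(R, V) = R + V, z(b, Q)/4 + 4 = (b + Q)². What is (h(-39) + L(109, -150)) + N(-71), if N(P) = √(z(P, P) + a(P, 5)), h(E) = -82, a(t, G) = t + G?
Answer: -123 + √80574 ≈ 160.86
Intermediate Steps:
a(t, G) = G + t
z(b, Q) = -16 + 4*(Q + b)² (z(b, Q) = -16 + 4*(b + Q)² = -16 + 4*(Q + b)²)
N(P) = √(-11 + P + 16*P²) (N(P) = √((-16 + 4*(P + P)²) + (5 + P)) = √((-16 + 4*(2*P)²) + (5 + P)) = √((-16 + 4*(4*P²)) + (5 + P)) = √((-16 + 16*P²) + (5 + P)) = √(-11 + P + 16*P²))
(h(-39) + L(109, -150)) + N(-71) = (-82 + (109 - 150)) + √(-11 - 71 + 16*(-71)²) = (-82 - 41) + √(-11 - 71 + 16*5041) = -123 + √(-11 - 71 + 80656) = -123 + √80574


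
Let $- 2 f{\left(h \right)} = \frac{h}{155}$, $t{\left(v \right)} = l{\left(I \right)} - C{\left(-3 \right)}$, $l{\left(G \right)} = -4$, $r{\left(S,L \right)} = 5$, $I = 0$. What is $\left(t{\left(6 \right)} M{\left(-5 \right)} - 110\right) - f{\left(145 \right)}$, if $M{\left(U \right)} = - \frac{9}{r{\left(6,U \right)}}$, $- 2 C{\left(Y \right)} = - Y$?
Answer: $- \frac{3256}{31} \approx -105.03$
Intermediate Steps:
$C{\left(Y \right)} = \frac{Y}{2}$ ($C{\left(Y \right)} = - \frac{\left(-1\right) Y}{2} = \frac{Y}{2}$)
$t{\left(v \right)} = - \frac{5}{2}$ ($t{\left(v \right)} = -4 - \frac{1}{2} \left(-3\right) = -4 - - \frac{3}{2} = -4 + \frac{3}{2} = - \frac{5}{2}$)
$f{\left(h \right)} = - \frac{h}{310}$ ($f{\left(h \right)} = - \frac{h \frac{1}{155}}{2} = - \frac{\frac{1}{155} h}{2} = - \frac{h}{310}$)
$M{\left(U \right)} = - \frac{9}{5}$
$\left(t{\left(6 \right)} M{\left(-5 \right)} - 110\right) - f{\left(145 \right)} = \left(\left(- \frac{5}{2}\right) \left(- \frac{9}{5}\right) - 110\right) - \left(- \frac{1}{310}\right) 145 = \left(\frac{9}{2} - 110\right) - - \frac{29}{62} = - \frac{211}{2} + \frac{29}{62} = - \frac{3256}{31}$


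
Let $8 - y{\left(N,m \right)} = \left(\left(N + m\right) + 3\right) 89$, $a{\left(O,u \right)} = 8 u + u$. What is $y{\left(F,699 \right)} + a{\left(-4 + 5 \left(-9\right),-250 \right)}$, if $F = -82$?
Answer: $-57422$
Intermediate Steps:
$a{\left(O,u \right)} = 9 u$
$y{\left(N,m \right)} = -259 - 89 N - 89 m$ ($y{\left(N,m \right)} = 8 - \left(\left(N + m\right) + 3\right) 89 = 8 - \left(3 + N + m\right) 89 = 8 - \left(267 + 89 N + 89 m\right) = -259 - 89 N - 89 m$)
$y{\left(F,699 \right)} + a{\left(-4 + 5 \left(-9\right),-250 \right)} = \left(-259 - -7298 - 62211\right) + 9 \left(-250\right) = \left(-259 + 7298 - 62211\right) - 2250 = -55172 - 2250 = -57422$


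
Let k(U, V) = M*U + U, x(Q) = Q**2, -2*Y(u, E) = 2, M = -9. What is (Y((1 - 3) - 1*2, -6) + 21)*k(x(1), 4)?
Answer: -160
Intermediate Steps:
Y(u, E) = -1 (Y(u, E) = -1/2*2 = -1)
k(U, V) = -8*U (k(U, V) = -9*U + U = -8*U)
(Y((1 - 3) - 1*2, -6) + 21)*k(x(1), 4) = (-1 + 21)*(-8*1**2) = 20*(-8*1) = 20*(-8) = -160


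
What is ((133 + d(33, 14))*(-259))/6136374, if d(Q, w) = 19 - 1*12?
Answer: -18130/3068187 ≈ -0.0059090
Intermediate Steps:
d(Q, w) = 7 (d(Q, w) = 19 - 12 = 7)
((133 + d(33, 14))*(-259))/6136374 = ((133 + 7)*(-259))/6136374 = (140*(-259))*(1/6136374) = -36260*1/6136374 = -18130/3068187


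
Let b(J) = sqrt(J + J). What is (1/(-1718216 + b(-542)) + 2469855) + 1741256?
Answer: 3108080192429564231/738066555935 - I*sqrt(271)/1476133111870 ≈ 4.2111e+6 - 1.1152e-11*I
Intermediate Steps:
b(J) = sqrt(2)*sqrt(J) (b(J) = sqrt(2*J) = sqrt(2)*sqrt(J))
(1/(-1718216 + b(-542)) + 2469855) + 1741256 = (1/(-1718216 + sqrt(2)*sqrt(-542)) + 2469855) + 1741256 = (1/(-1718216 + sqrt(2)*(I*sqrt(542))) + 2469855) + 1741256 = (1/(-1718216 + 2*I*sqrt(271)) + 2469855) + 1741256 = (2469855 + 1/(-1718216 + 2*I*sqrt(271))) + 1741256 = 4211111 + 1/(-1718216 + 2*I*sqrt(271))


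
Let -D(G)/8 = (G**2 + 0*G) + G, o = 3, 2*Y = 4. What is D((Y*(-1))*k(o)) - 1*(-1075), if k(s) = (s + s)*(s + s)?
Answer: -39821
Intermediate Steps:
Y = 2 (Y = (1/2)*4 = 2)
k(s) = 4*s**2 (k(s) = (2*s)*(2*s) = 4*s**2)
D(G) = -8*G - 8*G**2 (D(G) = -8*((G**2 + 0*G) + G) = -8*((G**2 + 0) + G) = -8*(G**2 + G) = -8*(G + G**2) = -8*G - 8*G**2)
D((Y*(-1))*k(o)) - 1*(-1075) = -8*(2*(-1))*(4*3**2)*(1 + (2*(-1))*(4*3**2)) - 1*(-1075) = -8*(-8*9)*(1 - 8*9) + 1075 = -8*(-2*36)*(1 - 2*36) + 1075 = -8*(-72)*(1 - 72) + 1075 = -8*(-72)*(-71) + 1075 = -40896 + 1075 = -39821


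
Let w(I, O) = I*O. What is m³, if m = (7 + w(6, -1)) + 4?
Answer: 125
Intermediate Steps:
m = 5 (m = (7 + 6*(-1)) + 4 = (7 - 6) + 4 = 1 + 4 = 5)
m³ = 5³ = 125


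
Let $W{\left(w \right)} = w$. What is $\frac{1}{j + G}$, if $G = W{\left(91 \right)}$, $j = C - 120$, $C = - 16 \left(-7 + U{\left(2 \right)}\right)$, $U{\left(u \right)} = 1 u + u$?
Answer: $\frac{1}{19} \approx 0.052632$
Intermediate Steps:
$U{\left(u \right)} = 2 u$ ($U{\left(u \right)} = u + u = 2 u$)
$C = 48$ ($C = - 16 \left(-7 + 2 \cdot 2\right) = - 16 \left(-7 + 4\right) = \left(-16\right) \left(-3\right) = 48$)
$j = -72$ ($j = 48 - 120 = -72$)
$G = 91$
$\frac{1}{j + G} = \frac{1}{-72 + 91} = \frac{1}{19}$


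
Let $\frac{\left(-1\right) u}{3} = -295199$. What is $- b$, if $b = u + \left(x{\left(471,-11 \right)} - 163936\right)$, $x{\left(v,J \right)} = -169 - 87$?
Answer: $-721405$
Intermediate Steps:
$u = 885597$ ($u = \left(-3\right) \left(-295199\right) = 885597$)
$x{\left(v,J \right)} = -256$
$b = 721405$ ($b = 885597 - 164192 = 721405$)
$- b = \left(-1\right) 721405 = -721405$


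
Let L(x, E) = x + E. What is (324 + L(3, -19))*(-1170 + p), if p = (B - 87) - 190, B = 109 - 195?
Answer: -472164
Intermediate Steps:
B = -86
L(x, E) = E + x
p = -363 (p = (-86 - 87) - 190 = -173 - 190 = -363)
(324 + L(3, -19))*(-1170 + p) = (324 + (-19 + 3))*(-1170 - 363) = (324 - 16)*(-1533) = 308*(-1533) = -472164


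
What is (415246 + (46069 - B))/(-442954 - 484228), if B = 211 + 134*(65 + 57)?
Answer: -222378/463591 ≈ -0.47969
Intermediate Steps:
B = 16559 (B = 211 + 134*122 = 211 + 16348 = 16559)
(415246 + (46069 - B))/(-442954 - 484228) = (415246 + (46069 - 1*16559))/(-442954 - 484228) = (415246 + (46069 - 16559))/(-927182) = (415246 + 29510)*(-1/927182) = 444756*(-1/927182) = -222378/463591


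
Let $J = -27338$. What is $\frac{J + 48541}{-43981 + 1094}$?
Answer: $- \frac{1631}{3299} \approx -0.49439$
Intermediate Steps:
$\frac{J + 48541}{-43981 + 1094} = \frac{-27338 + 48541}{-43981 + 1094} = \frac{21203}{-42887} = 21203 \left(- \frac{1}{42887}\right) = - \frac{1631}{3299}$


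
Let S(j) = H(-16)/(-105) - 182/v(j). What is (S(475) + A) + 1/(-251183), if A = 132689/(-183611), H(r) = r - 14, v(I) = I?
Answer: -125763138248262/153348873028225 ≈ -0.82011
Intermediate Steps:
H(r) = -14 + r
A = -132689/183611 (A = 132689*(-1/183611) = -132689/183611 ≈ -0.72266)
S(j) = 2/7 - 182/j (S(j) = (-14 - 16)/(-105) - 182/j = -30*(-1/105) - 182/j = 2/7 - 182/j)
(S(475) + A) + 1/(-251183) = ((2/7 - 182/475) - 132689/183611) + 1/(-251183) = ((2/7 - 182*1/475) - 132689/183611) - 1/251183 = ((2/7 - 182/475) - 132689/183611) - 1/251183 = (-324/3325 - 132689/183611) - 1/251183 = -500680889/610506575 - 1/251183 = -125763138248262/153348873028225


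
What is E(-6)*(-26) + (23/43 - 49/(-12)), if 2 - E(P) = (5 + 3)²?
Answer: 834175/516 ≈ 1616.6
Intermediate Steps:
E(P) = -62 (E(P) = 2 - (5 + 3)² = 2 - 1*8² = 2 - 1*64 = 2 - 64 = -62)
E(-6)*(-26) + (23/43 - 49/(-12)) = -62*(-26) + (23/43 - 49/(-12)) = 1612 + (23*(1/43) - 49*(-1/12)) = 1612 + (23/43 + 49/12) = 1612 + 2383/516 = 834175/516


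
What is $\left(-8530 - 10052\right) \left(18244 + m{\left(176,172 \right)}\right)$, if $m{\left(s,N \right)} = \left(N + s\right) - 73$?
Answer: $-344120058$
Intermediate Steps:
$m{\left(s,N \right)} = -73 + N + s$
$\left(-8530 - 10052\right) \left(18244 + m{\left(176,172 \right)}\right) = \left(-8530 - 10052\right) \left(18244 + \left(-73 + 172 + 176\right)\right) = - 18582 \left(18244 + 275\right) = \left(-18582\right) 18519 = -344120058$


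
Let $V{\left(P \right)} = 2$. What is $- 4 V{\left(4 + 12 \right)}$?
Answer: $-8$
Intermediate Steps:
$- 4 V{\left(4 + 12 \right)} = \left(-4\right) 2 = -8$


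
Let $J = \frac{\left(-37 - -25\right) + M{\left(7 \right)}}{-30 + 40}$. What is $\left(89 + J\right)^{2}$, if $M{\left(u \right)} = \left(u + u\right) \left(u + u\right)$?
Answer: $\frac{288369}{25} \approx 11535.0$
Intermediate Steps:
$M{\left(u \right)} = 4 u^{2}$ ($M{\left(u \right)} = 2 u 2 u = 4 u^{2}$)
$J = \frac{92}{5}$ ($J = \frac{\left(-37 - -25\right) + 4 \cdot 7^{2}}{-30 + 40} = \frac{\left(-37 + 25\right) + 4 \cdot 49}{10} = \left(-12 + 196\right) \frac{1}{10} = 184 \cdot \frac{1}{10} = \frac{92}{5} \approx 18.4$)
$\left(89 + J\right)^{2} = \left(89 + \frac{92}{5}\right)^{2} = \left(\frac{537}{5}\right)^{2} = \frac{288369}{25}$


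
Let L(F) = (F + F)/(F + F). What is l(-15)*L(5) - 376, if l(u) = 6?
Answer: -370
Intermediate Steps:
L(F) = 1 (L(F) = (2*F)/((2*F)) = (2*F)*(1/(2*F)) = 1)
l(-15)*L(5) - 376 = 6*1 - 376 = 6 - 376 = -370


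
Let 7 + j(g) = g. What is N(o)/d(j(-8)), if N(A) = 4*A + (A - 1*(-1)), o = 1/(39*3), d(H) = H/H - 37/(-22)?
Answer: 2684/6903 ≈ 0.38882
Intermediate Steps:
j(g) = -7 + g
d(H) = 59/22 (d(H) = 1 - 37*(-1/22) = 1 + 37/22 = 59/22)
o = 1/117 ≈ 0.0085470
N(A) = 1 + 5*A (N(A) = 4*A + (A + 1) = 4*A + (1 + A) = 1 + 5*A)
N(o)/d(j(-8)) = (1 + 5*(1/117))/(59/22) = (1 + 5/117)*(22/59) = (122/117)*(22/59) = 2684/6903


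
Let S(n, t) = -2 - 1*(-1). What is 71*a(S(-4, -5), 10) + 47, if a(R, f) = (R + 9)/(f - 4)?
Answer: 425/3 ≈ 141.67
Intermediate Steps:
S(n, t) = -1 (S(n, t) = -2 + 1 = -1)
a(R, f) = (9 + R)/(-4 + f)
71*a(S(-4, -5), 10) + 47 = 71*((9 - 1)/(-4 + 10)) + 47 = 71*(8/6) + 47 = 71*((⅙)*8) + 47 = 71*(4/3) + 47 = 284/3 + 47 = 425/3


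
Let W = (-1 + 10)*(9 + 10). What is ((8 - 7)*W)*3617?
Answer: 618507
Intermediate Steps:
W = 171 (W = 9*19 = 171)
((8 - 7)*W)*3617 = ((8 - 7)*171)*3617 = (1*171)*3617 = 171*3617 = 618507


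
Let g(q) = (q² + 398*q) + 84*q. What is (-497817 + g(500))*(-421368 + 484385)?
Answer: -429586889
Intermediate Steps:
g(q) = q² + 482*q
(-497817 + g(500))*(-421368 + 484385) = (-497817 + 500*(482 + 500))*(-421368 + 484385) = (-497817 + 500*982)*63017 = (-497817 + 491000)*63017 = -6817*63017 = -429586889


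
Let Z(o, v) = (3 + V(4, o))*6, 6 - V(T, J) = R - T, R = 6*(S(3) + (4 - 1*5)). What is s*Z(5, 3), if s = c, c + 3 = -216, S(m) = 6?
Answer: 22338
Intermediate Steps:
R = 30 (R = 6*(6 + (4 - 1*5)) = 6*(6 + (4 - 5)) = 6*(6 - 1) = 6*5 = 30)
V(T, J) = -24 + T (V(T, J) = 6 - (30 - T) = 6 + (-30 + T) = -24 + T)
c = -219 (c = -3 - 216 = -219)
Z(o, v) = -102 (Z(o, v) = (3 + (-24 + 4))*6 = (3 - 20)*6 = -17*6 = -102)
s = -219
s*Z(5, 3) = -219*(-102) = 22338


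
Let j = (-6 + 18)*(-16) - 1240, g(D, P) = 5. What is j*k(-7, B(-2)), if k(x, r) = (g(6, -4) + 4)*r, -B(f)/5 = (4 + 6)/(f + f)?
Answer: -161100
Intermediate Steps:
B(f) = -25/f (B(f) = -5*(4 + 6)/(f + f) = -50/(2*f) = -50*1/(2*f) = -25/f)
k(x, r) = 9*r (k(x, r) = (5 + 4)*r = 9*r)
j = -1432 (j = 12*(-16) - 1240 = -192 - 1240 = -1432)
j*k(-7, B(-2)) = -12888*(-25/(-2)) = -12888*(-25*(-½)) = -12888*25/2 = -1432*225/2 = -161100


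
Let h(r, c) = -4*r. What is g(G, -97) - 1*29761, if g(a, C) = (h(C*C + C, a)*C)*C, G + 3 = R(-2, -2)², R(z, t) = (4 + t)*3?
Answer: -350496193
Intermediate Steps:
R(z, t) = 12 + 3*t
G = 33 (G = -3 + (12 + 3*(-2))² = -3 + (12 - 6)² = -3 + 6² = -3 + 36 = 33)
g(a, C) = C²*(-4*C - 4*C²) (g(a, C) = ((-4*(C*C + C))*C)*C = ((-4*(C² + C))*C)*C = ((-4*(C + C²))*C)*C = ((-4*C - 4*C²)*C)*C = (C*(-4*C - 4*C²))*C = C²*(-4*C - 4*C²))
g(G, -97) - 1*29761 = 4*(-97)³*(-1 - 1*(-97)) - 1*29761 = 4*(-912673)*(-1 + 97) - 29761 = 4*(-912673)*96 - 29761 = -350466432 - 29761 = -350496193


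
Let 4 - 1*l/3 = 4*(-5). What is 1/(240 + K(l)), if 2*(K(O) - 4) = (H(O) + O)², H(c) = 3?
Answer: 2/6113 ≈ 0.00032717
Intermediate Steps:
l = 72 (l = 12 - 12*(-5) = 12 - 3*(-20) = 12 + 60 = 72)
K(O) = 4 + (3 + O)²/2
1/(240 + K(l)) = 1/(240 + (4 + (3 + 72)²/2)) = 1/(240 + (4 + (½)*75²)) = 1/(240 + (4 + (½)*5625)) = 1/(240 + (4 + 5625/2)) = 1/(240 + 5633/2) = 1/(6113/2) = 2/6113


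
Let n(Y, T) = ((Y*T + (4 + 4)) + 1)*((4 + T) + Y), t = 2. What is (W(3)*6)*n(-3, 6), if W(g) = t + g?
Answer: -1890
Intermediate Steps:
W(g) = 2 + g
n(Y, T) = (9 + T*Y)*(4 + T + Y) (n(Y, T) = ((T*Y + 8) + 1)*(4 + T + Y) = ((8 + T*Y) + 1)*(4 + T + Y) = (9 + T*Y)*(4 + T + Y))
(W(3)*6)*n(-3, 6) = ((2 + 3)*6)*(36 + 9*6 + 9*(-3) + 6*(-3)² - 3*6² + 4*6*(-3)) = (5*6)*(36 + 54 - 27 + 6*9 - 3*36 - 72) = 30*(36 + 54 - 27 + 54 - 108 - 72) = 30*(-63) = -1890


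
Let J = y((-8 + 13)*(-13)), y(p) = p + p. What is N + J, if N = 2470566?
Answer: 2470436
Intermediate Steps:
y(p) = 2*p
J = -130 (J = 2*((-8 + 13)*(-13)) = 2*(5*(-13)) = 2*(-65) = -130)
N + J = 2470566 - 130 = 2470436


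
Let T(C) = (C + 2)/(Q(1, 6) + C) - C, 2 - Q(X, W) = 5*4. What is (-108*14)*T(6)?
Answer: 10080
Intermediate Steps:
Q(X, W) = -18 (Q(X, W) = 2 - 5*4 = 2 - 1*20 = 2 - 20 = -18)
T(C) = -C + (2 + C)/(-18 + C) (T(C) = (C + 2)/(-18 + C) - C = (2 + C)/(-18 + C) - C = -C + (2 + C)/(-18 + C))
(-108*14)*T(6) = (-108*14)*((2 - 1*6² + 19*6)/(-18 + 6)) = -1512*(2 - 1*36 + 114)/(-12) = -(-126)*(2 - 36 + 114) = -(-126)*80 = -1512*(-20/3) = 10080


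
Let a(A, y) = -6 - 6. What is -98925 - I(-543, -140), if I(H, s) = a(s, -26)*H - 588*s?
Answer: -187761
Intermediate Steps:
a(A, y) = -12
I(H, s) = -588*s - 12*H (I(H, s) = -12*H - 588*s = -588*s - 12*H)
-98925 - I(-543, -140) = -98925 - (-588*(-140) - 12*(-543)) = -98925 - (82320 + 6516) = -98925 - 1*88836 = -98925 - 88836 = -187761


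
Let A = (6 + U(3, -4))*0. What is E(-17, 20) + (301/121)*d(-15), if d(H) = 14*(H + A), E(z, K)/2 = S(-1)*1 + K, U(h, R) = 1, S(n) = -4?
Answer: -59338/121 ≈ -490.40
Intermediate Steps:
E(z, K) = -8 + 2*K (E(z, K) = 2*(-4*1 + K) = 2*(-4 + K) = -8 + 2*K)
A = 0 (A = (6 + 1)*0 = 7*0 = 0)
d(H) = 14*H (d(H) = 14*(H + 0) = 14*H)
E(-17, 20) + (301/121)*d(-15) = (-8 + 2*20) + (301/121)*(14*(-15)) = (-8 + 40) + (301*(1/121))*(-210) = 32 + (301/121)*(-210) = 32 - 63210/121 = -59338/121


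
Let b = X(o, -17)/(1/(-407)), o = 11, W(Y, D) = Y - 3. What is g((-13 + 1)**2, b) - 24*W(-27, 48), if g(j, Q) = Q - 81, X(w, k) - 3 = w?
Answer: -5059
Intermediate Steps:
W(Y, D) = -3 + Y
X(w, k) = 3 + w
b = -5698 (b = (3 + 11)/(1/(-407)) = 14/(-1/407) = 14*(-407) = -5698)
g(j, Q) = -81 + Q
g((-13 + 1)**2, b) - 24*W(-27, 48) = (-81 - 5698) - 24*(-3 - 27) = -5779 - 24*(-30) = -5779 - 1*(-720) = -5779 + 720 = -5059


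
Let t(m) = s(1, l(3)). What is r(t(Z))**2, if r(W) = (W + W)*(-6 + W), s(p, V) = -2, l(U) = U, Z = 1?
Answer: 1024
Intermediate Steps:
t(m) = -2
r(W) = 2*W*(-6 + W) (r(W) = (2*W)*(-6 + W) = 2*W*(-6 + W))
r(t(Z))**2 = (2*(-2)*(-6 - 2))**2 = (2*(-2)*(-8))**2 = 32**2 = 1024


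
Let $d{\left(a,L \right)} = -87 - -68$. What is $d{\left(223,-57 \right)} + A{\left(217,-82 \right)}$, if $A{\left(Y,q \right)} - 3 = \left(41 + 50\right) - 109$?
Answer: $-34$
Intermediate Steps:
$d{\left(a,L \right)} = -19$ ($d{\left(a,L \right)} = -87 + 68 = -19$)
$A{\left(Y,q \right)} = -15$ ($A{\left(Y,q \right)} = 3 + \left(\left(41 + 50\right) - 109\right) = 3 + \left(91 - 109\right) = 3 - 18 = -15$)
$d{\left(223,-57 \right)} + A{\left(217,-82 \right)} = -19 - 15 = -34$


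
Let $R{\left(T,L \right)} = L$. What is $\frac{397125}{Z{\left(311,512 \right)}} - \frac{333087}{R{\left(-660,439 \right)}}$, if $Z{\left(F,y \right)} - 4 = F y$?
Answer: $- \frac{52865103657}{69904604} \approx -756.25$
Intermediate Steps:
$Z{\left(F,y \right)} = 4 + F y$
$\frac{397125}{Z{\left(311,512 \right)}} - \frac{333087}{R{\left(-660,439 \right)}} = \frac{397125}{4 + 311 \cdot 512} - \frac{333087}{439} = \frac{397125}{4 + 159232} - \frac{333087}{439} = \frac{397125}{159236} - \frac{333087}{439} = - \frac{52865103657}{69904604}$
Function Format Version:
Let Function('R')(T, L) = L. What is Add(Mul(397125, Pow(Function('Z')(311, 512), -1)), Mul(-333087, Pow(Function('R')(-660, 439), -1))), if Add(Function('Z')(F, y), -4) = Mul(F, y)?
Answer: Rational(-52865103657, 69904604) ≈ -756.25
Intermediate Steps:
Function('Z')(F, y) = Add(4, Mul(F, y))
Add(Mul(397125, Pow(Function('Z')(311, 512), -1)), Mul(-333087, Pow(Function('R')(-660, 439), -1))) = Add(Mul(397125, Pow(Add(4, Mul(311, 512)), -1)), Mul(-333087, Pow(439, -1))) = Add(Mul(397125, Pow(Add(4, 159232), -1)), Mul(-333087, Rational(1, 439))) = Add(Mul(397125, Pow(159236, -1)), Rational(-333087, 439)) = Add(Mul(397125, Rational(1, 159236)), Rational(-333087, 439)) = Add(Rational(397125, 159236), Rational(-333087, 439)) = Rational(-52865103657, 69904604)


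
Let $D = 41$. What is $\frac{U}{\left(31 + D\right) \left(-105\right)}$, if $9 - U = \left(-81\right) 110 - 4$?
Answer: $- \frac{8923}{7560} \approx -1.1803$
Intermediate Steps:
$U = 8923$ ($U = 9 - \left(\left(-81\right) 110 - 4\right) = 9 - \left(-8910 - 4\right) = 9 - -8914 = 9 + 8914 = 8923$)
$\frac{U}{\left(31 + D\right) \left(-105\right)} = \frac{8923}{\left(31 + 41\right) \left(-105\right)} = \frac{8923}{72 \left(-105\right)} = \frac{8923}{-7560} = 8923 \left(- \frac{1}{7560}\right) = - \frac{8923}{7560}$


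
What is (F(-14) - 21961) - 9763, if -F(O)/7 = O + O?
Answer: -31528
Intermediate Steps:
F(O) = -14*O (F(O) = -7*(O + O) = -14*O)
(F(-14) - 21961) - 9763 = (-14*(-14) - 21961) - 9763 = (196 - 21961) - 9763 = -21765 - 9763 = -31528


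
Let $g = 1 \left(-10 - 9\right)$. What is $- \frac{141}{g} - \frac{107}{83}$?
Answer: $\frac{9670}{1577} \approx 6.1319$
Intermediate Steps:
$g = -19$ ($g = 1 \left(-19\right) = -19$)
$- \frac{141}{g} - \frac{107}{83} = - \frac{141}{-19} - \frac{107}{83} = \left(-141\right) \left(- \frac{1}{19}\right) - \frac{107}{83} = \frac{141}{19} - \frac{107}{83} = \frac{9670}{1577}$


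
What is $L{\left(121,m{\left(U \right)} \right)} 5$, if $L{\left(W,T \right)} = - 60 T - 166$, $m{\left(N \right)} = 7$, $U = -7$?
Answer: $-2930$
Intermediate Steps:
$L{\left(W,T \right)} = -166 - 60 T$
$L{\left(121,m{\left(U \right)} \right)} 5 = \left(-166 - 420\right) 5 = \left(-586\right) 5 = -2930$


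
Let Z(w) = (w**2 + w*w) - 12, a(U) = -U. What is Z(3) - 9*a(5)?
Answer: 51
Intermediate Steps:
Z(w) = -12 + 2*w**2 (Z(w) = (w**2 + w**2) - 12 = 2*w**2 - 12 = -12 + 2*w**2)
Z(3) - 9*a(5) = (-12 + 2*3**2) - (-9)*5 = (-12 + 2*9) - 9*(-5) = (-12 + 18) + 45 = 6 + 45 = 51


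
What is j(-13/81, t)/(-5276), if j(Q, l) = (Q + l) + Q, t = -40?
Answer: 1633/213678 ≈ 0.0076423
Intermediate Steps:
j(Q, l) = l + 2*Q
j(-13/81, t)/(-5276) = (-40 + 2*(-13/81))/(-5276) = (-40 + 2*(-13*1/81))*(-1/5276) = (-40 + 2*(-13/81))*(-1/5276) = (-40 - 26/81)*(-1/5276) = -3266/81*(-1/5276) = 1633/213678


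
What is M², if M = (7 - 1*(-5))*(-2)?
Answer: 576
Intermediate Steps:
M = -24 (M = (7 + 5)*(-2) = 12*(-2) = -24)
M² = (-24)² = 576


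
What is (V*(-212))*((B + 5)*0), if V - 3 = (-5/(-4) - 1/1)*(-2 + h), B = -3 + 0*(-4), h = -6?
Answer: 0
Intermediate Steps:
B = -3 (B = -3 + 0 = -3)
V = 1 (V = 3 + (-5/(-4) - 1/1)*(-2 - 6) = 3 + (-5*(-1/4) - 1*1)*(-8) = 3 + (5/4 - 1)*(-8) = 3 + (1/4)*(-8) = 3 - 2 = 1)
(V*(-212))*((B + 5)*0) = (1*(-212))*((-3 + 5)*0) = -424*0 = -212*0 = 0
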